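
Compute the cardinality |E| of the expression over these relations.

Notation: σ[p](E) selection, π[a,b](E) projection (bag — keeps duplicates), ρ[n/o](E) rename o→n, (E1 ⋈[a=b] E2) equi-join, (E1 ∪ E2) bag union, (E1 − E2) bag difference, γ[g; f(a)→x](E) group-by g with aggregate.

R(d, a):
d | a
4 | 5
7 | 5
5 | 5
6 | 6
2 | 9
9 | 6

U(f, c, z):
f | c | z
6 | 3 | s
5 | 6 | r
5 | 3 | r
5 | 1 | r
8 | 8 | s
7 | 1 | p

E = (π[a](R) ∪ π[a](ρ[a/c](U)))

Per-node cardinality:
  R → 6
  π[a](R) → 6
  U → 6
  ρ[a/c](U) → 6
  π[a](ρ[a/c](U)) → 6
  (π[a](R) ∪ π[a](ρ[a/c](U))) → 12

|E| = 12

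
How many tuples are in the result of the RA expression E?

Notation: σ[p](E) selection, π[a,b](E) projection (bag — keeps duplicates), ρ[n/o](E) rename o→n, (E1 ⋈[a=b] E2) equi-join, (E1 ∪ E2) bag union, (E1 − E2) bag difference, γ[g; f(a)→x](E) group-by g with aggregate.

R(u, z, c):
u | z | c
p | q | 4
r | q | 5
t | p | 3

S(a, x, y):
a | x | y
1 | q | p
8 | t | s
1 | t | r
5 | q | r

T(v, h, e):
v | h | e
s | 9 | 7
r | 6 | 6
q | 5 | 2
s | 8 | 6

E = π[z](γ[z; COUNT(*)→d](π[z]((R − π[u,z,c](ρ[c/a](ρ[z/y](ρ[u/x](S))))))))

Stepwise |·|:
  R → 3
  S → 4
  ρ[u/x](S) → 4
  ρ[z/y](ρ[u/x](S)) → 4
  ρ[c/a](ρ[z/y](ρ[u/x](S))) → 4
  π[u,z,c](ρ[c/a](ρ[z/y](ρ[u/x](S)))) → 4
  (R − π[u,z,c](ρ[c/a](ρ[z/y](ρ[u/x](S))))) → 3
  π[z]((R − π[u,z,c](ρ[c/a](ρ[z/y](ρ[u/x](S)))))) → 3
  γ[z; COUNT(*)→d](π[z]((R − π[u,z,c](ρ[c/a](ρ[z/y](ρ[u/x](S))))))) → 2
  π[z](γ[z; COUNT(*)→d](π[z]((R − π[u,z,c](ρ[c/a](ρ[z/y](ρ[u/x](S)))))))) → 2

|E| = 2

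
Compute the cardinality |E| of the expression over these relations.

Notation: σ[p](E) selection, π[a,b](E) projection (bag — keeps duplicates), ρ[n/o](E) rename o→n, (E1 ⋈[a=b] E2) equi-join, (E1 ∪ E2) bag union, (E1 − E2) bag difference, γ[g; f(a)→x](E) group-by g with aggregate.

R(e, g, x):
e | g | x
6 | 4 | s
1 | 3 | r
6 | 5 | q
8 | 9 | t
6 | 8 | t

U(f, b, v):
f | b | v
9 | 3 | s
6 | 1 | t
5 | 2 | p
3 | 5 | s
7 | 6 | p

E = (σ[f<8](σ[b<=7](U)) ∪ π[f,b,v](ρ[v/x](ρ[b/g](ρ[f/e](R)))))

Stepwise |·|:
  U → 5
  σ[b<=7](U) → 5
  σ[f<8](σ[b<=7](U)) → 4
  R → 5
  ρ[f/e](R) → 5
  ρ[b/g](ρ[f/e](R)) → 5
  ρ[v/x](ρ[b/g](ρ[f/e](R))) → 5
  π[f,b,v](ρ[v/x](ρ[b/g](ρ[f/e](R)))) → 5
  (σ[f<8](σ[b<=7](U)) ∪ π[f,b,v](ρ[v/x](ρ[b/g](ρ[f/e](R))))) → 9

|E| = 9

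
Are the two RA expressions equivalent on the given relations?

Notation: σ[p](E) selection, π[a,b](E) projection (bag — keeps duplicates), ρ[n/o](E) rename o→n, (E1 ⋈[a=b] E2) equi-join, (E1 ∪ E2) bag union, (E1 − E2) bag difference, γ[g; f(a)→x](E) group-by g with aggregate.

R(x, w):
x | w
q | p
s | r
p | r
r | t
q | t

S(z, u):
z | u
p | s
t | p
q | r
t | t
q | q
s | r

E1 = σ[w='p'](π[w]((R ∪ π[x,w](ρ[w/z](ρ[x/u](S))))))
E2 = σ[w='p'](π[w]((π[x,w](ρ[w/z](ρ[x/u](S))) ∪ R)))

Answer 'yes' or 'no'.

E1 row counts bottom-up:
  R → 5
  S → 6
  ρ[x/u](S) → 6
  ρ[w/z](ρ[x/u](S)) → 6
  π[x,w](ρ[w/z](ρ[x/u](S))) → 6
  (R ∪ π[x,w](ρ[w/z](ρ[x/u](S)))) → 11
  π[w]((R ∪ π[x,w](ρ[w/z](ρ[x/u](S))))) → 11
  σ[w='p'](π[w]((R ∪ π[x,w](ρ[w/z](ρ[x/u](S)))))) → 2
E2 row counts bottom-up:
  S → 6
  ρ[x/u](S) → 6
  ρ[w/z](ρ[x/u](S)) → 6
  π[x,w](ρ[w/z](ρ[x/u](S))) → 6
  R → 5
  (π[x,w](ρ[w/z](ρ[x/u](S))) ∪ R) → 11
  π[w]((π[x,w](ρ[w/z](ρ[x/u](S))) ∪ R)) → 11
  σ[w='p'](π[w]((π[x,w](ρ[w/z](ρ[x/u](S))) ∪ R))) → 2

E1 and E2 produce the same multiset:
w
p
p

yes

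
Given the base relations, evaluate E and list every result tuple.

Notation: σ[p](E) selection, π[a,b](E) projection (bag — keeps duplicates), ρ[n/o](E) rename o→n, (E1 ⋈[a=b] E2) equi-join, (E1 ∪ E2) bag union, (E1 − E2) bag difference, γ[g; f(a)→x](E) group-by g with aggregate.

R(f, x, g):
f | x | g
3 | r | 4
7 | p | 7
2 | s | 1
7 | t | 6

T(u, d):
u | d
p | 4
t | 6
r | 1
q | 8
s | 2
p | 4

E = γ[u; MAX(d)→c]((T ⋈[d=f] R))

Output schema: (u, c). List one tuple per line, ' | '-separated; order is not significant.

Per-node cardinality:
  T → 6
  R → 4
  (T ⋈[d=f] R) → 1
  γ[u; MAX(d)→c]((T ⋈[d=f] R)) → 1

== RESULT ==
u | c
s | 2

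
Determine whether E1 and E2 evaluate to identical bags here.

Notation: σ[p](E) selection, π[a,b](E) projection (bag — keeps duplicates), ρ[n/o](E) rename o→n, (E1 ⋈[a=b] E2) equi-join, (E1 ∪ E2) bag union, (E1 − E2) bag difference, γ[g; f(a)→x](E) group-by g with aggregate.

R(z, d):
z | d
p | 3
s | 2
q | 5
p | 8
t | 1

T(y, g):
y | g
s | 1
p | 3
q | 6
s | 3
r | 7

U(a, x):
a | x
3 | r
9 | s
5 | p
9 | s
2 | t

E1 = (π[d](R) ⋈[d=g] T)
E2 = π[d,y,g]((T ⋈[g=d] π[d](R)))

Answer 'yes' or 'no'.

E1 stepwise |·|:
  R → 5
  π[d](R) → 5
  T → 5
  (π[d](R) ⋈[d=g] T) → 3
E2 stepwise |·|:
  T → 5
  R → 5
  π[d](R) → 5
  (T ⋈[g=d] π[d](R)) → 3
  π[d,y,g]((T ⋈[g=d] π[d](R))) → 3

E1 and E2 produce the same multiset:
d | y | g
1 | s | 1
3 | p | 3
3 | s | 3

yes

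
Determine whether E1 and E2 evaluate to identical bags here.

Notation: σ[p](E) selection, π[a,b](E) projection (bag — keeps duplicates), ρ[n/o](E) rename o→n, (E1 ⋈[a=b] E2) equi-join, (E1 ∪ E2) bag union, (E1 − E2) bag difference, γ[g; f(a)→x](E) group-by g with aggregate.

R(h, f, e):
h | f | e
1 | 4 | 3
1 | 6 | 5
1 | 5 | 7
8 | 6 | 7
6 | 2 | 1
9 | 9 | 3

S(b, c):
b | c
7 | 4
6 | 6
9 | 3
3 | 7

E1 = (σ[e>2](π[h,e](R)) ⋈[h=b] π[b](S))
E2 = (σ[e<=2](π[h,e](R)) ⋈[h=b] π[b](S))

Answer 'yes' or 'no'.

E1 subexpression sizes:
  R → 6
  π[h,e](R) → 6
  σ[e>2](π[h,e](R)) → 5
  S → 4
  π[b](S) → 4
  (σ[e>2](π[h,e](R)) ⋈[h=b] π[b](S)) → 1
E2 subexpression sizes:
  R → 6
  π[h,e](R) → 6
  σ[e<=2](π[h,e](R)) → 1
  S → 4
  π[b](S) → 4
  (σ[e<=2](π[h,e](R)) ⋈[h=b] π[b](S)) → 1

E1 result:
h | e | b
9 | 3 | 9
E2 result:
h | e | b
6 | 1 | 6
Witness: (9, 3, 9) appears 1× in E1 but 0× in E2.

no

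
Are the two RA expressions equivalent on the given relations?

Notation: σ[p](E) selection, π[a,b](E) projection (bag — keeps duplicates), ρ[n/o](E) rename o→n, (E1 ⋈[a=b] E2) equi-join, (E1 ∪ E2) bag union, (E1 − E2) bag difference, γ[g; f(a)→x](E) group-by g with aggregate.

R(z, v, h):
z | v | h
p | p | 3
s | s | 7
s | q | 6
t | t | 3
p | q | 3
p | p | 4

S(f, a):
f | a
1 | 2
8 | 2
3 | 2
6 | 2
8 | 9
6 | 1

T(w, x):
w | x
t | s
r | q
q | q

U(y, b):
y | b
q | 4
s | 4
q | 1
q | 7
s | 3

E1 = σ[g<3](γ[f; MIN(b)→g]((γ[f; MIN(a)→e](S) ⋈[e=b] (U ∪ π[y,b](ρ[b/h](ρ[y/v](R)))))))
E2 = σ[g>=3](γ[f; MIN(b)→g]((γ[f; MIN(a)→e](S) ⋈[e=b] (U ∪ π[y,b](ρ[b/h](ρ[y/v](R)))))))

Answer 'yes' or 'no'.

E1 per-node cardinality:
  S → 6
  γ[f; MIN(a)→e](S) → 4
  U → 5
  R → 6
  ρ[y/v](R) → 6
  ρ[b/h](ρ[y/v](R)) → 6
  π[y,b](ρ[b/h](ρ[y/v](R))) → 6
  (U ∪ π[y,b](ρ[b/h](ρ[y/v](R)))) → 11
  (γ[f; MIN(a)→e](S) ⋈[e=b] (U ∪ π[y,b](ρ[b/h](ρ[y/v](R))))) → 1
  γ[f; MIN(b)→g]((γ[f; MIN(a)→e](S) ⋈[e=b] (U ∪ π[y,b](ρ[b/h](ρ[y/v](R)))))) → 1
  σ[g<3](γ[f; MIN(b)→g]((γ[f; MIN(a)→e](S) ⋈[e=b] (U ∪ π[y,b](ρ[b/h](ρ[y/v](R))))))) → 1
E2 per-node cardinality:
  S → 6
  γ[f; MIN(a)→e](S) → 4
  U → 5
  R → 6
  ρ[y/v](R) → 6
  ρ[b/h](ρ[y/v](R)) → 6
  π[y,b](ρ[b/h](ρ[y/v](R))) → 6
  (U ∪ π[y,b](ρ[b/h](ρ[y/v](R)))) → 11
  (γ[f; MIN(a)→e](S) ⋈[e=b] (U ∪ π[y,b](ρ[b/h](ρ[y/v](R))))) → 1
  γ[f; MIN(b)→g]((γ[f; MIN(a)→e](S) ⋈[e=b] (U ∪ π[y,b](ρ[b/h](ρ[y/v](R)))))) → 1
  σ[g>=3](γ[f; MIN(b)→g]((γ[f; MIN(a)→e](S) ⋈[e=b] (U ∪ π[y,b](ρ[b/h](ρ[y/v](R))))))) → 0

E1 result:
f | g
6 | 1
E2 result:
f | g
(0 rows)
Witness: (6, 1) appears 1× in E1 but 0× in E2.

no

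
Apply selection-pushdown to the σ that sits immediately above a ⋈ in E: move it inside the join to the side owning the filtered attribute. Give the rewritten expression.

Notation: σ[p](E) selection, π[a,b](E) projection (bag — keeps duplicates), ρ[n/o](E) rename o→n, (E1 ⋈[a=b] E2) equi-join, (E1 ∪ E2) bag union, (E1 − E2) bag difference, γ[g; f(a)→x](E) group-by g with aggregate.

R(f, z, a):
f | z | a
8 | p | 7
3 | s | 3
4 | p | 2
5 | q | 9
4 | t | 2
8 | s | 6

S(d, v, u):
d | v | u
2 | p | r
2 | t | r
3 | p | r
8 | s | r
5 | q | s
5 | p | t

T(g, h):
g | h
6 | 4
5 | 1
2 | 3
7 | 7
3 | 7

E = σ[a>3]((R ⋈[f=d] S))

σ filters on a, owned by the left side.
E' = (σ[a>3](R) ⋈[f=d] S)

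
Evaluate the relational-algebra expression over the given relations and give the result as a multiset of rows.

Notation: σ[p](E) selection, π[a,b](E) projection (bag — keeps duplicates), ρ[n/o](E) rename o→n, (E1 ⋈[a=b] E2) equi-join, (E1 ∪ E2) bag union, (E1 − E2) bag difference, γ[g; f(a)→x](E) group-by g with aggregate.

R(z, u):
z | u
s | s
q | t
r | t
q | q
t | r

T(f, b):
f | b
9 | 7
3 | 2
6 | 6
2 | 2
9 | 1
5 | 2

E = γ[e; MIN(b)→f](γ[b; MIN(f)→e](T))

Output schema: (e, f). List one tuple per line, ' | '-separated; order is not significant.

Stepwise |·|:
  T → 6
  γ[b; MIN(f)→e](T) → 4
  γ[e; MIN(b)→f](γ[b; MIN(f)→e](T)) → 3

== RESULT ==
e | f
2 | 2
6 | 6
9 | 1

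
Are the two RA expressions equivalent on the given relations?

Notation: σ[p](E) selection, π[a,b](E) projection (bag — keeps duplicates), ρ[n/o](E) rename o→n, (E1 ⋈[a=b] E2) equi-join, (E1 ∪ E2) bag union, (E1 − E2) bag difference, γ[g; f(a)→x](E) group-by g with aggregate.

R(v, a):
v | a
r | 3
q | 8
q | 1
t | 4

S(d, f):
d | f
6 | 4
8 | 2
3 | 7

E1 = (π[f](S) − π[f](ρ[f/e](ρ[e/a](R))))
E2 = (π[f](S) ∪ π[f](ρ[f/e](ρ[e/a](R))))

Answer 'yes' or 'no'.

E1 stepwise |·|:
  S → 3
  π[f](S) → 3
  R → 4
  ρ[e/a](R) → 4
  ρ[f/e](ρ[e/a](R)) → 4
  π[f](ρ[f/e](ρ[e/a](R))) → 4
  (π[f](S) − π[f](ρ[f/e](ρ[e/a](R)))) → 2
E2 stepwise |·|:
  S → 3
  π[f](S) → 3
  R → 4
  ρ[e/a](R) → 4
  ρ[f/e](ρ[e/a](R)) → 4
  π[f](ρ[f/e](ρ[e/a](R))) → 4
  (π[f](S) ∪ π[f](ρ[f/e](ρ[e/a](R)))) → 7

E1 result:
f
2
7
E2 result:
f
1
2
3
4
4
7
8
Witness: (8,) appears 0× in E1 but 1× in E2.

no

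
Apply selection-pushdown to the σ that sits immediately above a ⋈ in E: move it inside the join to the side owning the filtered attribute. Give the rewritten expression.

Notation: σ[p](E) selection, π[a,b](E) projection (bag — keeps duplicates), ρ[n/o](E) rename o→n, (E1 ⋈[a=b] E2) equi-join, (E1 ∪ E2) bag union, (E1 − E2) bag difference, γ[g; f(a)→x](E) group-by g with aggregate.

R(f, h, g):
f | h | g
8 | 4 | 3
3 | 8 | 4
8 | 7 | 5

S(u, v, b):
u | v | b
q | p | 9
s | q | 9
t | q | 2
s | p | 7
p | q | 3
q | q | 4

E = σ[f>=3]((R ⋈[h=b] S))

σ filters on f, owned by the left side.
E' = (σ[f>=3](R) ⋈[h=b] S)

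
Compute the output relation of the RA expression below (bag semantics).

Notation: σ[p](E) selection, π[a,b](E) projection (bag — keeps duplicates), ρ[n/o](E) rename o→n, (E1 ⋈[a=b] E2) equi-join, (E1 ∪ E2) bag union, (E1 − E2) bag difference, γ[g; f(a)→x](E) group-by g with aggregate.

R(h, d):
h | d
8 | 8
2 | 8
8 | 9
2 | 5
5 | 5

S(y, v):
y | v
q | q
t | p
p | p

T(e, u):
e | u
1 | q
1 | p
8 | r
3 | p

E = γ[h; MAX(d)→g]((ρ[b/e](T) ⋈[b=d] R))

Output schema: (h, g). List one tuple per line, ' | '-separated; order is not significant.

Row counts bottom-up:
  T → 4
  ρ[b/e](T) → 4
  R → 5
  (ρ[b/e](T) ⋈[b=d] R) → 2
  γ[h; MAX(d)→g]((ρ[b/e](T) ⋈[b=d] R)) → 2

== RESULT ==
h | g
2 | 8
8 | 8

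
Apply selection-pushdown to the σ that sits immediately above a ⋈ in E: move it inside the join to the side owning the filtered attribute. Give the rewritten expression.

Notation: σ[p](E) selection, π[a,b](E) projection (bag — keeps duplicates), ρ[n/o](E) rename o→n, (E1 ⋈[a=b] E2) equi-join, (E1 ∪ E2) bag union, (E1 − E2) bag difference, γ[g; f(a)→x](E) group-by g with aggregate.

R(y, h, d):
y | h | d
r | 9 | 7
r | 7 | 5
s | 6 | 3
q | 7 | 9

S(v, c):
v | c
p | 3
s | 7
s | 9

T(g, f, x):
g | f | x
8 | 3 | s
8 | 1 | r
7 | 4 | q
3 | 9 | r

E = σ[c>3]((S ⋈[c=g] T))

σ filters on c, owned by the left side.
E' = (σ[c>3](S) ⋈[c=g] T)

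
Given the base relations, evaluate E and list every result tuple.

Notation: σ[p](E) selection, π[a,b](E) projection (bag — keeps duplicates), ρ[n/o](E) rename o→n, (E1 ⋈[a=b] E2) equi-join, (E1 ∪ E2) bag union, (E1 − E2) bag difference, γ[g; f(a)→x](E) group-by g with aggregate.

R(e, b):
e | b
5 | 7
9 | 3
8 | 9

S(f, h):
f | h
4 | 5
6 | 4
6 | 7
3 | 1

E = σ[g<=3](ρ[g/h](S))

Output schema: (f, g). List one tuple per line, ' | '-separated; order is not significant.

Per-node cardinality:
  S → 4
  ρ[g/h](S) → 4
  σ[g<=3](ρ[g/h](S)) → 1

== RESULT ==
f | g
3 | 1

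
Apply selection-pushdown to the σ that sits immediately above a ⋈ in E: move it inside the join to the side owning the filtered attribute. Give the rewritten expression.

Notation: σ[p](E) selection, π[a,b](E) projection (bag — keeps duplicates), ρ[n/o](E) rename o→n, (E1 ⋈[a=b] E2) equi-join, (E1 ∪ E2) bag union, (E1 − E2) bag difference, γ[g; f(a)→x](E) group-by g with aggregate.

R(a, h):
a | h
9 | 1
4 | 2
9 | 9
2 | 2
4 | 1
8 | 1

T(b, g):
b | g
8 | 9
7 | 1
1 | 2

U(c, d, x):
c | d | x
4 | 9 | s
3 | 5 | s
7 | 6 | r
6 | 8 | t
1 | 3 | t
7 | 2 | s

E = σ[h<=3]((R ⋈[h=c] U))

σ filters on h, owned by the left side.
E' = (σ[h<=3](R) ⋈[h=c] U)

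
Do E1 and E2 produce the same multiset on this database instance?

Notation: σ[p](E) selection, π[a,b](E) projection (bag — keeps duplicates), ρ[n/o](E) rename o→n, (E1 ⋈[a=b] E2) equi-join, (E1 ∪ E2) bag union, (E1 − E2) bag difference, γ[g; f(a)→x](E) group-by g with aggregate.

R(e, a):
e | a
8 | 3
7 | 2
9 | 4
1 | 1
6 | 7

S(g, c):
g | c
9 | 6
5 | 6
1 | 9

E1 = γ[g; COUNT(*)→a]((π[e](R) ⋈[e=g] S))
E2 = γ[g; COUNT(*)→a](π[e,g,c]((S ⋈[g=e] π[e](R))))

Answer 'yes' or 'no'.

E1 stepwise |·|:
  R → 5
  π[e](R) → 5
  S → 3
  (π[e](R) ⋈[e=g] S) → 2
  γ[g; COUNT(*)→a]((π[e](R) ⋈[e=g] S)) → 2
E2 stepwise |·|:
  S → 3
  R → 5
  π[e](R) → 5
  (S ⋈[g=e] π[e](R)) → 2
  π[e,g,c]((S ⋈[g=e] π[e](R))) → 2
  γ[g; COUNT(*)→a](π[e,g,c]((S ⋈[g=e] π[e](R)))) → 2

E1 and E2 produce the same multiset:
g | a
1 | 1
9 | 1

yes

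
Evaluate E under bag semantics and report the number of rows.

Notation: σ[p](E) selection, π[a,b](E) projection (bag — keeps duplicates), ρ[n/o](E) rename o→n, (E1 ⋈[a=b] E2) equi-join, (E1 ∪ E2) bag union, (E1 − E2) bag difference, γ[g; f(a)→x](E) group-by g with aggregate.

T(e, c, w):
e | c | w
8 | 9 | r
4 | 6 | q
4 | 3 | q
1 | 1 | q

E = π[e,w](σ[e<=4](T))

Stepwise |·|:
  T → 4
  σ[e<=4](T) → 3
  π[e,w](σ[e<=4](T)) → 3

|E| = 3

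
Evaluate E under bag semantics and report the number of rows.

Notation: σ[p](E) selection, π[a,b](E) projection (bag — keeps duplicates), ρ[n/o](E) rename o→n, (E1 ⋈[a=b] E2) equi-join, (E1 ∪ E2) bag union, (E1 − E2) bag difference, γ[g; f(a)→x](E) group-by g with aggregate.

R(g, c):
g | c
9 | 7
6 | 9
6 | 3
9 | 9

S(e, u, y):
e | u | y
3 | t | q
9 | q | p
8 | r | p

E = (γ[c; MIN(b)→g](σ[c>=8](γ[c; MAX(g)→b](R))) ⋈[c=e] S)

Row counts bottom-up:
  R → 4
  γ[c; MAX(g)→b](R) → 3
  σ[c>=8](γ[c; MAX(g)→b](R)) → 1
  γ[c; MIN(b)→g](σ[c>=8](γ[c; MAX(g)→b](R))) → 1
  S → 3
  (γ[c; MIN(b)→g](σ[c>=8](γ[c; MAX(g)→b](R))) ⋈[c=e] S) → 1

|E| = 1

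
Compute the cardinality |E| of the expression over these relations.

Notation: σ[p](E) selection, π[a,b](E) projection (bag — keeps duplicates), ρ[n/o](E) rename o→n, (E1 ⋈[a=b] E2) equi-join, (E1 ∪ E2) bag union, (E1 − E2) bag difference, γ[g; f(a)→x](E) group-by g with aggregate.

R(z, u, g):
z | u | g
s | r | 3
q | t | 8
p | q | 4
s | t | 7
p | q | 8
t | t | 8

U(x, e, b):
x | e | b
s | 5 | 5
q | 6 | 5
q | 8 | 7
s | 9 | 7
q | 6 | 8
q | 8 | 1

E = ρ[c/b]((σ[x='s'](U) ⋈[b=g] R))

Stepwise |·|:
  U → 6
  σ[x='s'](U) → 2
  R → 6
  (σ[x='s'](U) ⋈[b=g] R) → 1
  ρ[c/b]((σ[x='s'](U) ⋈[b=g] R)) → 1

|E| = 1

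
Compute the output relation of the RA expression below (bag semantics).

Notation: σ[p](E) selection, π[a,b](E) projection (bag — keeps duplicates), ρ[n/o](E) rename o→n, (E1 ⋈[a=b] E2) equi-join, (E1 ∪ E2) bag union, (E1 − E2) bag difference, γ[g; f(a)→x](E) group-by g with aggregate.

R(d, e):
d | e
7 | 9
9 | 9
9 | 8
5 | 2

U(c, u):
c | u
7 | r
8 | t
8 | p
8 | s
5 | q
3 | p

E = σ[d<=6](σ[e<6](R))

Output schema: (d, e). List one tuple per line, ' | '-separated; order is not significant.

Per-node cardinality:
  R → 4
  σ[e<6](R) → 1
  σ[d<=6](σ[e<6](R)) → 1

== RESULT ==
d | e
5 | 2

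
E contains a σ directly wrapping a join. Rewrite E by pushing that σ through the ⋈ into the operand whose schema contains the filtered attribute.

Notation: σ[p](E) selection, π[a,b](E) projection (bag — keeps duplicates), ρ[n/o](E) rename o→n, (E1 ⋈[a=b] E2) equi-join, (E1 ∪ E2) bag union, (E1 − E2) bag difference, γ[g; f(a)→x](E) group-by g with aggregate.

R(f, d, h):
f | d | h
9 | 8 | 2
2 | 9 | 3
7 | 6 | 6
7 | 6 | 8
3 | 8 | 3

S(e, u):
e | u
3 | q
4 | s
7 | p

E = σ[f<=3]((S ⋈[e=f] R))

σ filters on f, owned by the right side.
E' = (S ⋈[e=f] σ[f<=3](R))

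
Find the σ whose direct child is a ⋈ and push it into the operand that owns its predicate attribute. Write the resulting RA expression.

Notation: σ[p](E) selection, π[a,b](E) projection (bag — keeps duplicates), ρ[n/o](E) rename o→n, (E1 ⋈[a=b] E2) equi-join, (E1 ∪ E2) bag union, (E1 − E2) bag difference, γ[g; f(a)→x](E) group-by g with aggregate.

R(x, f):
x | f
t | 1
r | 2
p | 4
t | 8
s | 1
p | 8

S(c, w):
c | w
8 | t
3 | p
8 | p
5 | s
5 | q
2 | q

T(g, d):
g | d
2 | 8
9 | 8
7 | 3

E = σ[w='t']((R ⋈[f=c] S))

σ filters on w, owned by the right side.
E' = (R ⋈[f=c] σ[w='t'](S))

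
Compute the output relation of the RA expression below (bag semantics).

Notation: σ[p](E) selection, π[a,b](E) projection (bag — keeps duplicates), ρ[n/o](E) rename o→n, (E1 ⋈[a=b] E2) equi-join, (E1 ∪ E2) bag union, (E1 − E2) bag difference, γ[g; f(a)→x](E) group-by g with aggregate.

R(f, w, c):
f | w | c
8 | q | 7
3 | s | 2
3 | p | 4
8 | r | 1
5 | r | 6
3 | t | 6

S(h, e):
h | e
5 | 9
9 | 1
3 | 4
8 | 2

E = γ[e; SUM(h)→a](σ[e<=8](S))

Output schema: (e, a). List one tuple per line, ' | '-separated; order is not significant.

Stepwise |·|:
  S → 4
  σ[e<=8](S) → 3
  γ[e; SUM(h)→a](σ[e<=8](S)) → 3

== RESULT ==
e | a
1 | 9
2 | 8
4 | 3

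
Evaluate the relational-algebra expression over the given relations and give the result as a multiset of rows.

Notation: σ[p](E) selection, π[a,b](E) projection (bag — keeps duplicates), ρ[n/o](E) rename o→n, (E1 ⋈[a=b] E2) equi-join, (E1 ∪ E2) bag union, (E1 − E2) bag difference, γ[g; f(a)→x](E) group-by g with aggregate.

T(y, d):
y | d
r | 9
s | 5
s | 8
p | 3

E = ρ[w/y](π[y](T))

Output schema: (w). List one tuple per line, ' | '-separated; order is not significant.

Subexpression sizes:
  T → 4
  π[y](T) → 4
  ρ[w/y](π[y](T)) → 4

== RESULT ==
w
p
r
s
s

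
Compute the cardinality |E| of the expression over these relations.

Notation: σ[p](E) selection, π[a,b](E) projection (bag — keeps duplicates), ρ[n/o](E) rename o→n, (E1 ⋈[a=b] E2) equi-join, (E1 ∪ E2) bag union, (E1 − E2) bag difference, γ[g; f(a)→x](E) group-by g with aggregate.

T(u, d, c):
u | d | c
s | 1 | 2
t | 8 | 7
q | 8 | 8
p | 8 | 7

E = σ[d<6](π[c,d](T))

Per-node cardinality:
  T → 4
  π[c,d](T) → 4
  σ[d<6](π[c,d](T)) → 1

|E| = 1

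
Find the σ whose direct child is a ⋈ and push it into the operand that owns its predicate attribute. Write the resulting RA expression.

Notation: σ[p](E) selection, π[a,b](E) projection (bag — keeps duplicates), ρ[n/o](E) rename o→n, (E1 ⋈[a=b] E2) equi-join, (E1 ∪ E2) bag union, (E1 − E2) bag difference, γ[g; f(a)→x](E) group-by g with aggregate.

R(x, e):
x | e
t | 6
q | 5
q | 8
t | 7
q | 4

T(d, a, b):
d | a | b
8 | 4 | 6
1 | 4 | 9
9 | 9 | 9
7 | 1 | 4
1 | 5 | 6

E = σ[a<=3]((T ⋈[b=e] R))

σ filters on a, owned by the left side.
E' = (σ[a<=3](T) ⋈[b=e] R)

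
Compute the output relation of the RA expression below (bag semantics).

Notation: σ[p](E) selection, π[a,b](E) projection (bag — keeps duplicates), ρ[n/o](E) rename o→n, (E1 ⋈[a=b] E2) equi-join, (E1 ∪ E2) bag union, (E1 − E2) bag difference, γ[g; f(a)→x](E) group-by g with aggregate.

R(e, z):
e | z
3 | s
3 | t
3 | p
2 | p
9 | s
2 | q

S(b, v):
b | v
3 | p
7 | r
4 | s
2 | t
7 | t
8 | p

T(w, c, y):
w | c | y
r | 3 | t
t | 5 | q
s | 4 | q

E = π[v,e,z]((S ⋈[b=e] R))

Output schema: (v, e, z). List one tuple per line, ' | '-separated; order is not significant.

Per-node cardinality:
  S → 6
  R → 6
  (S ⋈[b=e] R) → 5
  π[v,e,z]((S ⋈[b=e] R)) → 5

== RESULT ==
v | e | z
p | 3 | p
p | 3 | s
p | 3 | t
t | 2 | p
t | 2 | q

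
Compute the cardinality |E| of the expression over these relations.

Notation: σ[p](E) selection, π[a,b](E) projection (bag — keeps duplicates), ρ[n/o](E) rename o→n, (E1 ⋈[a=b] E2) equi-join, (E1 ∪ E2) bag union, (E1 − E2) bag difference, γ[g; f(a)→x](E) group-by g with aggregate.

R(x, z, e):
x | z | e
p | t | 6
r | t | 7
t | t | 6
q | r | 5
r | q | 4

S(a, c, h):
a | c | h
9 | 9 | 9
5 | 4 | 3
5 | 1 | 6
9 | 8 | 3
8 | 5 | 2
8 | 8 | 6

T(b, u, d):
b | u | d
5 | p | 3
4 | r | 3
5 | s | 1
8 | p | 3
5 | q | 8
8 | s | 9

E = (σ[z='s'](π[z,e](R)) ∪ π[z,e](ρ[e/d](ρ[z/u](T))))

Subexpression sizes:
  R → 5
  π[z,e](R) → 5
  σ[z='s'](π[z,e](R)) → 0
  T → 6
  ρ[z/u](T) → 6
  ρ[e/d](ρ[z/u](T)) → 6
  π[z,e](ρ[e/d](ρ[z/u](T))) → 6
  (σ[z='s'](π[z,e](R)) ∪ π[z,e](ρ[e/d](ρ[z/u](T)))) → 6

|E| = 6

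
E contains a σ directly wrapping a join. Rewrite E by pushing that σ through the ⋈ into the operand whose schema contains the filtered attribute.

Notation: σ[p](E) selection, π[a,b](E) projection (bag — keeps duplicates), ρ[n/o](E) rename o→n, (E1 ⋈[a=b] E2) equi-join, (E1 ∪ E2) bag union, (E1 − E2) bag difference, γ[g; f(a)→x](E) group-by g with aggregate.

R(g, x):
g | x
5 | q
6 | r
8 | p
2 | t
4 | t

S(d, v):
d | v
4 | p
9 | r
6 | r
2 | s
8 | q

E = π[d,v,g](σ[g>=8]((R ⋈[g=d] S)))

σ filters on g, owned by the left side.
E' = π[d,v,g]((σ[g>=8](R) ⋈[g=d] S))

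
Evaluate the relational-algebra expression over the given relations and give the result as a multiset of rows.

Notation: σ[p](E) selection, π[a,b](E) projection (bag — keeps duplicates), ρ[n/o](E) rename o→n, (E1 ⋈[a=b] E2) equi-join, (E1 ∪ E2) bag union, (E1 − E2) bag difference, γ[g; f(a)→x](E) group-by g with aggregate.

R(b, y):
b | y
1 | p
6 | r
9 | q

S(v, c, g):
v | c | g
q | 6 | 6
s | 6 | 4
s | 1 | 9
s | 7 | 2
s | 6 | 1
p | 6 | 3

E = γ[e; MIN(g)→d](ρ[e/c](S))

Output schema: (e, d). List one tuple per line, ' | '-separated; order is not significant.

Stepwise |·|:
  S → 6
  ρ[e/c](S) → 6
  γ[e; MIN(g)→d](ρ[e/c](S)) → 3

== RESULT ==
e | d
1 | 9
6 | 1
7 | 2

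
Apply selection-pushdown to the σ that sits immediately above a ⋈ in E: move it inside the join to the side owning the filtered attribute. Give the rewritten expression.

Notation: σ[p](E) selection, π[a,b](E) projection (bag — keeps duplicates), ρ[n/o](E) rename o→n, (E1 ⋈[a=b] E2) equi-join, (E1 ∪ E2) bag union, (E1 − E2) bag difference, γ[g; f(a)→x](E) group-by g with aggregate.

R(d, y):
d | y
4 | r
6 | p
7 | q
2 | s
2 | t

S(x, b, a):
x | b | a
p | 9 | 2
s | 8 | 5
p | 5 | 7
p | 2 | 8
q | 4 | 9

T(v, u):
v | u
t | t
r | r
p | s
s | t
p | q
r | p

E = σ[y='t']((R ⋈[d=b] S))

σ filters on y, owned by the left side.
E' = (σ[y='t'](R) ⋈[d=b] S)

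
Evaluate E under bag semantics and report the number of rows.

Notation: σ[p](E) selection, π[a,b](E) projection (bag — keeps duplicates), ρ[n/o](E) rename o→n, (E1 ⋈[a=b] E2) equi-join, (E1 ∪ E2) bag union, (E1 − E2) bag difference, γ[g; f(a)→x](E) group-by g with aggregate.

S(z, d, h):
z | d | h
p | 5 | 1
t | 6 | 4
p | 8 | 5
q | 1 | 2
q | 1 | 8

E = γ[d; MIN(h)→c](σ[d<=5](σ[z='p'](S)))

Subexpression sizes:
  S → 5
  σ[z='p'](S) → 2
  σ[d<=5](σ[z='p'](S)) → 1
  γ[d; MIN(h)→c](σ[d<=5](σ[z='p'](S))) → 1

|E| = 1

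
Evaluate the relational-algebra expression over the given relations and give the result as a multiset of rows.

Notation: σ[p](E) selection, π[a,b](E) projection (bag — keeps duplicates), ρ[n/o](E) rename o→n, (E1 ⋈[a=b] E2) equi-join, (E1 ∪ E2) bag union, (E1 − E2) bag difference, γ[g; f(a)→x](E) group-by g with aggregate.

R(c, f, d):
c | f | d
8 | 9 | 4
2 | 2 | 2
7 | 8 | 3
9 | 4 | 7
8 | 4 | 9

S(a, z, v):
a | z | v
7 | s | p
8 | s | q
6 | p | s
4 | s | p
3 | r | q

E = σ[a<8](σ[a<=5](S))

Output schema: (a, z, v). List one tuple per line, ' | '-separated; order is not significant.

Subexpression sizes:
  S → 5
  σ[a<=5](S) → 2
  σ[a<8](σ[a<=5](S)) → 2

== RESULT ==
a | z | v
3 | r | q
4 | s | p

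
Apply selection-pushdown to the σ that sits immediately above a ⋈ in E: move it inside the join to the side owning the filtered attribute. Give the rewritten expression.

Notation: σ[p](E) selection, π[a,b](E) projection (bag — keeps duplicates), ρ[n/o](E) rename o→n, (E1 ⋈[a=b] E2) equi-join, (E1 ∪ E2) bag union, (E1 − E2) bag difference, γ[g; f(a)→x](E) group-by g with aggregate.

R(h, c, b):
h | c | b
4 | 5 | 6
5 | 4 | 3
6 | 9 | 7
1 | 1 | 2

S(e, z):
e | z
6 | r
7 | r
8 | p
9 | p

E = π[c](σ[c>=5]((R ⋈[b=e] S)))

σ filters on c, owned by the left side.
E' = π[c]((σ[c>=5](R) ⋈[b=e] S))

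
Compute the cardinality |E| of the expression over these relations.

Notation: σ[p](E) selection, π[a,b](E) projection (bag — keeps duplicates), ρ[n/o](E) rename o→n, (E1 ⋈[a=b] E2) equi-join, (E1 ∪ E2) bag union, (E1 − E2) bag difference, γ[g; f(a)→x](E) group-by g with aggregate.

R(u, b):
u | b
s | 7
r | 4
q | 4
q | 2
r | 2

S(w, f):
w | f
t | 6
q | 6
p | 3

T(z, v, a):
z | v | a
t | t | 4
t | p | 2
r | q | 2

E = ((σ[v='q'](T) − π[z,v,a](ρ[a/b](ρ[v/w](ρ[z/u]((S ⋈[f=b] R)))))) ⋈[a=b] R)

Stepwise |·|:
  T → 3
  σ[v='q'](T) → 1
  S → 3
  R → 5
  (S ⋈[f=b] R) → 0
  ρ[z/u]((S ⋈[f=b] R)) → 0
  ρ[v/w](ρ[z/u]((S ⋈[f=b] R))) → 0
  ρ[a/b](ρ[v/w](ρ[z/u]((S ⋈[f=b] R)))) → 0
  π[z,v,a](ρ[a/b](ρ[v/w](ρ[z/u]((S ⋈[f=b] R))))) → 0
  (σ[v='q'](T) − π[z,v,a](ρ[a/b](ρ[v/w](ρ[z/u]((S ⋈[f=b] R)))))) → 1
  R → 5
  ((σ[v='q'](T) − π[z,v,a](ρ[a/b](ρ[v/w](ρ[z/u]((S ⋈[f=b] R)))))) ⋈[a=b] R) → 2

|E| = 2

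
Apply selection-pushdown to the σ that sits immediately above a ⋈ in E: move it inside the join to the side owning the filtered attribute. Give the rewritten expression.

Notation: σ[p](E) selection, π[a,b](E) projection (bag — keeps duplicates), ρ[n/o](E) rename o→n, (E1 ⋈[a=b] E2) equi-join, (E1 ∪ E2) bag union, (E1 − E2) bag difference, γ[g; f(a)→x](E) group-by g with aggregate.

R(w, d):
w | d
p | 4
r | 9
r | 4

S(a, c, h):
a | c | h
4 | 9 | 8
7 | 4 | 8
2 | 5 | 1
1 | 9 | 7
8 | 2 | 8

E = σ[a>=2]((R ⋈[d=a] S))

σ filters on a, owned by the right side.
E' = (R ⋈[d=a] σ[a>=2](S))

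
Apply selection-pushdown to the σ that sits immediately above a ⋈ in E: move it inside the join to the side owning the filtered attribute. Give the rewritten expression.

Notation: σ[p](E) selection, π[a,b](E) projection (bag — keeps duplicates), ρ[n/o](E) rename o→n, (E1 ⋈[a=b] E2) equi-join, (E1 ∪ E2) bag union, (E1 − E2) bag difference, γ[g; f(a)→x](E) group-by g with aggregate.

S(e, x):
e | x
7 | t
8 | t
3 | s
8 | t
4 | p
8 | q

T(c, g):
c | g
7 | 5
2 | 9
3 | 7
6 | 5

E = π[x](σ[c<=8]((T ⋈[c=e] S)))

σ filters on c, owned by the left side.
E' = π[x]((σ[c<=8](T) ⋈[c=e] S))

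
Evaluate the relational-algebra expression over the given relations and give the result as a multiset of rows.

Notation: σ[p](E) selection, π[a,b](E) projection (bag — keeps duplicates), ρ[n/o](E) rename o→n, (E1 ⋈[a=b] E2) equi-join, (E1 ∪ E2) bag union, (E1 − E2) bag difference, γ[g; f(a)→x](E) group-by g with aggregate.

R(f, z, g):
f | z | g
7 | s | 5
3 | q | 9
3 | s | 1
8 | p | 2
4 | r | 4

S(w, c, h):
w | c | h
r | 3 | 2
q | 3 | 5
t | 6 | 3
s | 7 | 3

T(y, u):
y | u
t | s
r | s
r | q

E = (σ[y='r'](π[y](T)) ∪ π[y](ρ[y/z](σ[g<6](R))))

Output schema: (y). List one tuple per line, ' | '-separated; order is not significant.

Stepwise |·|:
  T → 3
  π[y](T) → 3
  σ[y='r'](π[y](T)) → 2
  R → 5
  σ[g<6](R) → 4
  ρ[y/z](σ[g<6](R)) → 4
  π[y](ρ[y/z](σ[g<6](R))) → 4
  (σ[y='r'](π[y](T)) ∪ π[y](ρ[y/z](σ[g<6](R)))) → 6

== RESULT ==
y
p
r
r
r
s
s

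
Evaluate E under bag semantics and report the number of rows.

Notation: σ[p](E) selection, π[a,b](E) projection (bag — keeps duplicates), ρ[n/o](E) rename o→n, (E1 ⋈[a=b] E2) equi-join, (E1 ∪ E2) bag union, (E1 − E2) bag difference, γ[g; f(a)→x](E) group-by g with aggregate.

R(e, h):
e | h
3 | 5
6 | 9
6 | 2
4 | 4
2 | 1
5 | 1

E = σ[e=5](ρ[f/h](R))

Row counts bottom-up:
  R → 6
  ρ[f/h](R) → 6
  σ[e=5](ρ[f/h](R)) → 1

|E| = 1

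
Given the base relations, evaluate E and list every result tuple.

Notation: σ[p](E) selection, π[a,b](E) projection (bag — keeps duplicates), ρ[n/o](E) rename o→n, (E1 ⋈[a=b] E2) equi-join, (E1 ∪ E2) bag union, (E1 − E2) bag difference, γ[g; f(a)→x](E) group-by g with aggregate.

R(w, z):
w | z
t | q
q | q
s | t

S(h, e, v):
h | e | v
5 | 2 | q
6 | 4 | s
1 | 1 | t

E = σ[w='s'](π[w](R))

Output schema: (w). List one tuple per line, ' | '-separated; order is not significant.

Per-node cardinality:
  R → 3
  π[w](R) → 3
  σ[w='s'](π[w](R)) → 1

== RESULT ==
w
s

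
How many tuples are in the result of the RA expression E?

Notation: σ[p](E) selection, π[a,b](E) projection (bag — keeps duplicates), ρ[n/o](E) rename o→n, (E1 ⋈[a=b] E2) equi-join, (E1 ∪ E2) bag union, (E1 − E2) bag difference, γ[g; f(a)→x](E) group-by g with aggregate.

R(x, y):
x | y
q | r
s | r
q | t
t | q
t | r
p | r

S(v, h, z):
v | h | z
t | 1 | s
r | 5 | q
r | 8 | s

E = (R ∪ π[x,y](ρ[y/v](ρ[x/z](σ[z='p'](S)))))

Stepwise |·|:
  R → 6
  S → 3
  σ[z='p'](S) → 0
  ρ[x/z](σ[z='p'](S)) → 0
  ρ[y/v](ρ[x/z](σ[z='p'](S))) → 0
  π[x,y](ρ[y/v](ρ[x/z](σ[z='p'](S)))) → 0
  (R ∪ π[x,y](ρ[y/v](ρ[x/z](σ[z='p'](S))))) → 6

|E| = 6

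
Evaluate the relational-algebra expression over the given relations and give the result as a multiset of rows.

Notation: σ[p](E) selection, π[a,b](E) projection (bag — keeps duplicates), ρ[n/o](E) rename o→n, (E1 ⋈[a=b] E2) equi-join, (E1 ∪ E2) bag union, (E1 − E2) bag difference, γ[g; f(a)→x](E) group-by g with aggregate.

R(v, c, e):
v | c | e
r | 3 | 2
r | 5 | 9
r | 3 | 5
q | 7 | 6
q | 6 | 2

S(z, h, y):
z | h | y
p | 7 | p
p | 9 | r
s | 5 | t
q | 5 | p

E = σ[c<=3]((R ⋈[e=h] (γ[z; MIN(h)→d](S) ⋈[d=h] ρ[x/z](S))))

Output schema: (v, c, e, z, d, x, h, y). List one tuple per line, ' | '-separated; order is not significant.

Stepwise |·|:
  R → 5
  S → 4
  γ[z; MIN(h)→d](S) → 3
  S → 4
  ρ[x/z](S) → 4
  (γ[z; MIN(h)→d](S) ⋈[d=h] ρ[x/z](S)) → 5
  (R ⋈[e=h] (γ[z; MIN(h)→d](S) ⋈[d=h] ρ[x/z](S))) → 4
  σ[c<=3]((R ⋈[e=h] (γ[z; MIN(h)→d](S) ⋈[d=h] ρ[x/z](S)))) → 4

== RESULT ==
v | c | e | z | d | x | h | y
r | 3 | 5 | q | 5 | q | 5 | p
r | 3 | 5 | q | 5 | s | 5 | t
r | 3 | 5 | s | 5 | q | 5 | p
r | 3 | 5 | s | 5 | s | 5 | t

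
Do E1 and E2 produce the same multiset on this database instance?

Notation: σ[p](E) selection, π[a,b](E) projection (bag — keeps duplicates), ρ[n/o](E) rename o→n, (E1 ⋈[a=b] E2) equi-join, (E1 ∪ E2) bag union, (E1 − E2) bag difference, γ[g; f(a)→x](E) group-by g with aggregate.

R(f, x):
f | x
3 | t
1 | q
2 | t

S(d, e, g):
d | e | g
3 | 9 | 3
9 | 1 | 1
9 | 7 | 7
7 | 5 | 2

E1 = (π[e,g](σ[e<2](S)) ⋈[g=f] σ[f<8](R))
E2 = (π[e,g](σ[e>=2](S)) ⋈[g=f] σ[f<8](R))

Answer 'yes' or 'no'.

E1 stepwise |·|:
  S → 4
  σ[e<2](S) → 1
  π[e,g](σ[e<2](S)) → 1
  R → 3
  σ[f<8](R) → 3
  (π[e,g](σ[e<2](S)) ⋈[g=f] σ[f<8](R)) → 1
E2 stepwise |·|:
  S → 4
  σ[e>=2](S) → 3
  π[e,g](σ[e>=2](S)) → 3
  R → 3
  σ[f<8](R) → 3
  (π[e,g](σ[e>=2](S)) ⋈[g=f] σ[f<8](R)) → 2

E1 result:
e | g | f | x
1 | 1 | 1 | q
E2 result:
e | g | f | x
5 | 2 | 2 | t
9 | 3 | 3 | t
Witness: (5, 2, 2, 't') appears 0× in E1 but 1× in E2.

no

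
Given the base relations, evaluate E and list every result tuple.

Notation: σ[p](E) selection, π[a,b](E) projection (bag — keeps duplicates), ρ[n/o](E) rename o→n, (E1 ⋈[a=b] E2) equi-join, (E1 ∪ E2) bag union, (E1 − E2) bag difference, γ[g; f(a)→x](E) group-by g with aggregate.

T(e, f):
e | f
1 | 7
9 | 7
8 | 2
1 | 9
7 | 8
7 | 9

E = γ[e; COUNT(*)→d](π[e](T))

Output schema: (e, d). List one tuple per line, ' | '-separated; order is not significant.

Per-node cardinality:
  T → 6
  π[e](T) → 6
  γ[e; COUNT(*)→d](π[e](T)) → 4

== RESULT ==
e | d
1 | 2
7 | 2
8 | 1
9 | 1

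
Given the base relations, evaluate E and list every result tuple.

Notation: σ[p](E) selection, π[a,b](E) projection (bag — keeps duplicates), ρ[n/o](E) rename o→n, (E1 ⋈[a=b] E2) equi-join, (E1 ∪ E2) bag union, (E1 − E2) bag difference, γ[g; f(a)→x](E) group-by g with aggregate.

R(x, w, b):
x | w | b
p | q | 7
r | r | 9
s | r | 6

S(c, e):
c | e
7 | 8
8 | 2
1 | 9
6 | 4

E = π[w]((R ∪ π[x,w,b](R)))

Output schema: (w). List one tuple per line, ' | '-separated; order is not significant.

Subexpression sizes:
  R → 3
  R → 3
  π[x,w,b](R) → 3
  (R ∪ π[x,w,b](R)) → 6
  π[w]((R ∪ π[x,w,b](R))) → 6

== RESULT ==
w
q
q
r
r
r
r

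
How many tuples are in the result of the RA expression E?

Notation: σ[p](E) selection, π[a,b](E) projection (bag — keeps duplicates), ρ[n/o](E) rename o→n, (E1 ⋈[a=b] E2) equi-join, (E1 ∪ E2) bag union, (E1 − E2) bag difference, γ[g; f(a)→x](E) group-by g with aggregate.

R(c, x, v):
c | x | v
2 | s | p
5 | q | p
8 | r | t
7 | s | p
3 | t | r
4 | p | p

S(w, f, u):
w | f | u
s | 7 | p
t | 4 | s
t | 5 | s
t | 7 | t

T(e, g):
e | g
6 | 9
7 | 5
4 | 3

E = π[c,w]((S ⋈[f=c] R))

Per-node cardinality:
  S → 4
  R → 6
  (S ⋈[f=c] R) → 4
  π[c,w]((S ⋈[f=c] R)) → 4

|E| = 4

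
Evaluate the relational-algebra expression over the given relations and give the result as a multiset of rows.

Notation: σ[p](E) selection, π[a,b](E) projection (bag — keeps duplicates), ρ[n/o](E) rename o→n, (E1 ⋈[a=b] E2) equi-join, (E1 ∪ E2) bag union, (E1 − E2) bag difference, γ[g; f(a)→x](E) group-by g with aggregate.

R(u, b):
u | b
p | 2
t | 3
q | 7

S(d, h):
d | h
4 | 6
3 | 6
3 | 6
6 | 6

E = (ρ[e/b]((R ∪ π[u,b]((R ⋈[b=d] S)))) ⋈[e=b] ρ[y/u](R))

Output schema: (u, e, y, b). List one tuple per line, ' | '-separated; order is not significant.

Stepwise |·|:
  R → 3
  R → 3
  S → 4
  (R ⋈[b=d] S) → 2
  π[u,b]((R ⋈[b=d] S)) → 2
  (R ∪ π[u,b]((R ⋈[b=d] S))) → 5
  ρ[e/b]((R ∪ π[u,b]((R ⋈[b=d] S)))) → 5
  R → 3
  ρ[y/u](R) → 3
  (ρ[e/b]((R ∪ π[u,b]((R ⋈[b=d] S)))) ⋈[e=b] ρ[y/u](R)) → 5

== RESULT ==
u | e | y | b
p | 2 | p | 2
q | 7 | q | 7
t | 3 | t | 3
t | 3 | t | 3
t | 3 | t | 3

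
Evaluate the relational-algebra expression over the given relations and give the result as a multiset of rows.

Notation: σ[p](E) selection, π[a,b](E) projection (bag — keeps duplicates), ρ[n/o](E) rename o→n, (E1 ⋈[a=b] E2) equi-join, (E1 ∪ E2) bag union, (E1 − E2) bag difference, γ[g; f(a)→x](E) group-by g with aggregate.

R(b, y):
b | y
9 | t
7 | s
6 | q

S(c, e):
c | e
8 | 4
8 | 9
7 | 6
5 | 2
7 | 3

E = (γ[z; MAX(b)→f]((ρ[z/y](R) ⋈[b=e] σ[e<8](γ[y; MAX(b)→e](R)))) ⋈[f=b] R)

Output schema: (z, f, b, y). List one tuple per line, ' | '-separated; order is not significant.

Per-node cardinality:
  R → 3
  ρ[z/y](R) → 3
  R → 3
  γ[y; MAX(b)→e](R) → 3
  σ[e<8](γ[y; MAX(b)→e](R)) → 2
  (ρ[z/y](R) ⋈[b=e] σ[e<8](γ[y; MAX(b)→e](R))) → 2
  γ[z; MAX(b)→f]((ρ[z/y](R) ⋈[b=e] σ[e<8](γ[y; MAX(b)→e](R)))) → 2
  R → 3
  (γ[z; MAX(b)→f]((ρ[z/y](R) ⋈[b=e] σ[e<8](γ[y; MAX(b)→e](R)))) ⋈[f=b] R) → 2

== RESULT ==
z | f | b | y
q | 6 | 6 | q
s | 7 | 7 | s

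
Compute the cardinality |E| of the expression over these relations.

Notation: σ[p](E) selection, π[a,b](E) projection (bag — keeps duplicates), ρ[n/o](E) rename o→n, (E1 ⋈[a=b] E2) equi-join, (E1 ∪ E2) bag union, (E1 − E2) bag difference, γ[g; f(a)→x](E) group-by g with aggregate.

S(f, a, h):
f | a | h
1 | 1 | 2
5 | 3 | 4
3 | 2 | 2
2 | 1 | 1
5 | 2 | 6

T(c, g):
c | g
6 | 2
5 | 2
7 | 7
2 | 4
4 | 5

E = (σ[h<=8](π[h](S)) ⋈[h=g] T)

Stepwise |·|:
  S → 5
  π[h](S) → 5
  σ[h<=8](π[h](S)) → 5
  T → 5
  (σ[h<=8](π[h](S)) ⋈[h=g] T) → 5

|E| = 5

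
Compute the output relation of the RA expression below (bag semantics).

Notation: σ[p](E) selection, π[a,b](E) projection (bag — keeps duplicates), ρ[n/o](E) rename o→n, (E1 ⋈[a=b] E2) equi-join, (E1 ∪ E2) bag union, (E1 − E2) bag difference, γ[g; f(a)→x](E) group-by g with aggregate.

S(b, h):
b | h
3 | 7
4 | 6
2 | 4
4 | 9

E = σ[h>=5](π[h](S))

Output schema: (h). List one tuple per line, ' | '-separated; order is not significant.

Subexpression sizes:
  S → 4
  π[h](S) → 4
  σ[h>=5](π[h](S)) → 3

== RESULT ==
h
6
7
9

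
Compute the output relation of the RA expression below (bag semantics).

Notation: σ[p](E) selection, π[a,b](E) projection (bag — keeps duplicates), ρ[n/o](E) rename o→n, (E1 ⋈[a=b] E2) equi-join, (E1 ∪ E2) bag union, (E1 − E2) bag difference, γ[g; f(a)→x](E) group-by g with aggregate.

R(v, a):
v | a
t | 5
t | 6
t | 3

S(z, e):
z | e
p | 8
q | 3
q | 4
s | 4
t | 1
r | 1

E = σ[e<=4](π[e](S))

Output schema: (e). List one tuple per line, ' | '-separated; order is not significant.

Subexpression sizes:
  S → 6
  π[e](S) → 6
  σ[e<=4](π[e](S)) → 5

== RESULT ==
e
1
1
3
4
4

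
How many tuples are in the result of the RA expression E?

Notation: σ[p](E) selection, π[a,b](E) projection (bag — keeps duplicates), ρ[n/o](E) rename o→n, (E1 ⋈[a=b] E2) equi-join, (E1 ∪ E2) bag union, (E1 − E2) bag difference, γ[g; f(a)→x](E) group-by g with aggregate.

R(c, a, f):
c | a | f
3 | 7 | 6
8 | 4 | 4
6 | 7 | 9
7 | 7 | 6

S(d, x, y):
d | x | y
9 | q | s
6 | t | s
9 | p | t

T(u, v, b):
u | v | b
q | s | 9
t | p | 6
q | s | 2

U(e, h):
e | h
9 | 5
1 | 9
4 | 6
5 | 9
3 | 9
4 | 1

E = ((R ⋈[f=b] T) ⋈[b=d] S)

Subexpression sizes:
  R → 4
  T → 3
  (R ⋈[f=b] T) → 3
  S → 3
  ((R ⋈[f=b] T) ⋈[b=d] S) → 4

|E| = 4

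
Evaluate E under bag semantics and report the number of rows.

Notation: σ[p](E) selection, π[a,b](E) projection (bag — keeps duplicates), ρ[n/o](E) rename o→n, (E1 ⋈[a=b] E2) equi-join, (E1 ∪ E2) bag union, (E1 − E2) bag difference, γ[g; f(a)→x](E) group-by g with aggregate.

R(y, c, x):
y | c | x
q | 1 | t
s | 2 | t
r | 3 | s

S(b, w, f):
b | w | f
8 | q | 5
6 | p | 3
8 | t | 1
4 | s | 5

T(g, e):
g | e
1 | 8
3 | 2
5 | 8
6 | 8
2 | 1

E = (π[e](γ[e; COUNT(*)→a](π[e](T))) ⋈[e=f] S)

Stepwise |·|:
  T → 5
  π[e](T) → 5
  γ[e; COUNT(*)→a](π[e](T)) → 3
  π[e](γ[e; COUNT(*)→a](π[e](T))) → 3
  S → 4
  (π[e](γ[e; COUNT(*)→a](π[e](T))) ⋈[e=f] S) → 1

|E| = 1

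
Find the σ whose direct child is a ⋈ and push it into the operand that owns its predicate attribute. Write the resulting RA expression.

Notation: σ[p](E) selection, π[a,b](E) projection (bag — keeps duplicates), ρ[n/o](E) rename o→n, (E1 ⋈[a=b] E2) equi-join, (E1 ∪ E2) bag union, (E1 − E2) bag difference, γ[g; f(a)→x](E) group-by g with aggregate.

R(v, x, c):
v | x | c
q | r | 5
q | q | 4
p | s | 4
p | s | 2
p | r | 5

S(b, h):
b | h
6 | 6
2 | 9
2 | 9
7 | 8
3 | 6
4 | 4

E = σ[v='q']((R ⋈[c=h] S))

σ filters on v, owned by the left side.
E' = (σ[v='q'](R) ⋈[c=h] S)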